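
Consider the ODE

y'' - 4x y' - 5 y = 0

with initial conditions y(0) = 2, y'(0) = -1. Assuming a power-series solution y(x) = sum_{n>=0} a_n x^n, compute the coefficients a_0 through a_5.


Ansatz: y(x) = sum_{n>=0} a_n x^n, so y'(x) = sum_{n>=1} n a_n x^(n-1) and y''(x) = sum_{n>=2} n(n-1) a_n x^(n-2).
Substitute into P(x) y'' + Q(x) y' + R(x) y = 0 with P(x) = 1, Q(x) = -4x, R(x) = -5, and match powers of x.
Initial conditions: a_0 = 2, a_1 = -1.
Setting the coefficient of each power of x to zero and solving order by order (substituting the coefficients already found):
  x^0: 2 a_2 - 5 a_0 = 0  ->  2 a_2 = 5 a_0 = 10  ->  a_2 = 5
  x^1: 6 a_3 - 9 a_1 = 0  ->  6 a_3 = 9 a_1 = -9  ->  a_3 = -3/2
  x^2: 12 a_4 - 13 a_2 = 0  ->  12 a_4 = 13 a_2 = 65  ->  a_4 = 65/12
  x^3: 20 a_5 - 17 a_3 = 0  ->  20 a_5 = 17 a_3 = -51/2  ->  a_5 = -51/40
Truncated series: y(x) = 2 - x + 5 x^2 - (3/2) x^3 + (65/12) x^4 - (51/40) x^5 + O(x^6).

a_0 = 2; a_1 = -1; a_2 = 5; a_3 = -3/2; a_4 = 65/12; a_5 = -51/40


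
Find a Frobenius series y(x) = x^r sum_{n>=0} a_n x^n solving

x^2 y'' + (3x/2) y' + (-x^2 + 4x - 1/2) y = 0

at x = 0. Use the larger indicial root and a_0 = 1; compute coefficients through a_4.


Write in Frobenius form y'' + (p(x)/x) y' + (q(x)/x^2) y = 0:
  p(x) = 3/2,  q(x) = -x^2 + 4x - 1/2.
Indicial equation: r(r-1) + (3/2) r + (-1/2) = 0 -> roots r_1 = 1/2, r_2 = -1.
Take r = r_1 = 1/2. Let y(x) = x^r sum_{n>=0} a_n x^n with a_0 = 1.
Substitute y = x^r sum a_n x^n and match x^{r+n}. The recurrence is
  D(n) a_n + 4 a_{n-1} - 1 a_{n-2} = 0,  where D(n) = (r+n)(r+n-1) + (3/2)(r+n) + (-1/2).
  a_n = [-4 a_{n-1} + 1 a_{n-2}] / D(n).
Since the indicial polynomial factors as (r - r_1)(r - r_2), D(n) = (r_1 + n - r_1)(r_1 + n - r_2) = n(n + 3/2).
Evaluating step by step (a_0 = 1):
  n = 1: D(1) = 1(1 + 3/2) = 5/2; numerator = -4(1) = -4; a_1 = (-4)/(5/2) = -8/5
  n = 2: D(2) = 2(2 + 3/2) = 7; numerator = -4(-8/5) + 1(1) = 37/5; a_2 = (37/5)/(7) = 37/35
  n = 3: D(3) = 3(3 + 3/2) = 27/2; numerator = -4(37/35) + 1(-8/5) = -204/35; a_3 = (-204/35)/(27/2) = -136/315
  n = 4: D(4) = 4(4 + 3/2) = 22; numerator = -4(-136/315) + 1(37/35) = 877/315; a_4 = (877/315)/(22) = 877/6930

r = 1/2; a_0 = 1; a_1 = -8/5; a_2 = 37/35; a_3 = -136/315; a_4 = 877/6930


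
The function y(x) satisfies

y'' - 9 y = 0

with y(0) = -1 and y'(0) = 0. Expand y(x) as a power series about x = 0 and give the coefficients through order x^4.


Ansatz: y(x) = sum_{n>=0} a_n x^n, so y'(x) = sum_{n>=1} n a_n x^(n-1) and y''(x) = sum_{n>=2} n(n-1) a_n x^(n-2).
Substitute into P(x) y'' + Q(x) y' + R(x) y = 0 with P(x) = 1, Q(x) = 0, R(x) = -9, and match powers of x.
Initial conditions: a_0 = -1, a_1 = 0.
Setting the coefficient of each power of x to zero and solving order by order (substituting the coefficients already found):
  x^0: 2 a_2 - 9 a_0 = 0  ->  2 a_2 = 9 a_0 = -9  ->  a_2 = -9/2
  x^1: 6 a_3 - 9 a_1 = 0  ->  6 a_3 = 9 a_1 = 0  ->  a_3 = 0
  x^2: 12 a_4 - 9 a_2 = 0  ->  12 a_4 = 9 a_2 = -81/2  ->  a_4 = -27/8
Truncated series: y(x) = -1 - (9/2) x^2 - (27/8) x^4 + O(x^5).

a_0 = -1; a_1 = 0; a_2 = -9/2; a_3 = 0; a_4 = -27/8


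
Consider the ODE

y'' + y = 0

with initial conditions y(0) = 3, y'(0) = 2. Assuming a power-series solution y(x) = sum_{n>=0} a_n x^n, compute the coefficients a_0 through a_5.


Ansatz: y(x) = sum_{n>=0} a_n x^n, so y'(x) = sum_{n>=1} n a_n x^(n-1) and y''(x) = sum_{n>=2} n(n-1) a_n x^(n-2).
Substitute into P(x) y'' + Q(x) y' + R(x) y = 0 with P(x) = 1, Q(x) = 0, R(x) = 1, and match powers of x.
Initial conditions: a_0 = 3, a_1 = 2.
Setting the coefficient of each power of x to zero and solving order by order (substituting the coefficients already found):
  x^0: 2 a_2 + a_0 = 0  ->  2 a_2 = -a_0 = -3  ->  a_2 = -3/2
  x^1: 6 a_3 + a_1 = 0  ->  6 a_3 = -a_1 = -2  ->  a_3 = -1/3
  x^2: 12 a_4 + a_2 = 0  ->  12 a_4 = -a_2 = 3/2  ->  a_4 = 1/8
  x^3: 20 a_5 + a_3 = 0  ->  20 a_5 = -a_3 = 1/3  ->  a_5 = 1/60
Truncated series: y(x) = 3 + 2 x - (3/2) x^2 - (1/3) x^3 + (1/8) x^4 + (1/60) x^5 + O(x^6).

a_0 = 3; a_1 = 2; a_2 = -3/2; a_3 = -1/3; a_4 = 1/8; a_5 = 1/60


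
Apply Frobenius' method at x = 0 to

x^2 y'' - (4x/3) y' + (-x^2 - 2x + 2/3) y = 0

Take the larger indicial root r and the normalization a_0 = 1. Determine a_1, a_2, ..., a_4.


Write in Frobenius form y'' + (p(x)/x) y' + (q(x)/x^2) y = 0:
  p(x) = -4/3,  q(x) = -x^2 - 2x + 2/3.
Indicial equation: r(r-1) + (-4/3) r + (2/3) = 0 -> roots r_1 = 2, r_2 = 1/3.
Take r = r_1 = 2. Let y(x) = x^r sum_{n>=0} a_n x^n with a_0 = 1.
Substitute y = x^r sum a_n x^n and match x^{r+n}. The recurrence is
  D(n) a_n - 2 a_{n-1} - 1 a_{n-2} = 0,  where D(n) = (r+n)(r+n-1) + (-4/3)(r+n) + (2/3).
  a_n = [2 a_{n-1} + 1 a_{n-2}] / D(n).
Since the indicial polynomial factors as (r - r_1)(r - r_2), D(n) = (r_1 + n - r_1)(r_1 + n - r_2) = n(n + 5/3).
Evaluating step by step (a_0 = 1):
  n = 1: D(1) = 1(1 + 5/3) = 8/3; numerator = 2(1) = 2; a_1 = (2)/(8/3) = 3/4
  n = 2: D(2) = 2(2 + 5/3) = 22/3; numerator = 2(3/4) + 1(1) = 5/2; a_2 = (5/2)/(22/3) = 15/44
  n = 3: D(3) = 3(3 + 5/3) = 14; numerator = 2(15/44) + 1(3/4) = 63/44; a_3 = (63/44)/(14) = 9/88
  n = 4: D(4) = 4(4 + 5/3) = 68/3; numerator = 2(9/88) + 1(15/44) = 6/11; a_4 = (6/11)/(68/3) = 9/374

r = 2; a_0 = 1; a_1 = 3/4; a_2 = 15/44; a_3 = 9/88; a_4 = 9/374


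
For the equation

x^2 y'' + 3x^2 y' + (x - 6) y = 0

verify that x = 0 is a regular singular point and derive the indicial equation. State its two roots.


Divide by x^2 to reach normal form y'' + P_1(x) y' + P_2(x) y = 0 with P_1(x) = 3 and P_2(x) = 1/x - 6/x^2.
x = 0 is a singular point because the y-coefficient 1/x - 6/x^2 has a pole at x = 0.
It is a regular singular point because x P_1(x) = p(x) = 3x and x^2 P_2(x) = q(x) = x - 6 are polynomials, hence analytic at x = 0.
p(0) = 0,  q(0) = -6.
Indicial equation: r(r-1) + p(0) r + q(0) = 0, i.e. r^2 + (p(0) - 1) r + q(0) = 0, i.e. r^2 - 1 r - 6 = 0.
Discriminant: (-1)^2 - 4(-6) = 25, so r = (1 ± 5)/2.
Solving: r_1 = 3, r_2 = -2.

indicial: r^2 - 1 r - 6 = 0; roots r_1 = 3, r_2 = -2


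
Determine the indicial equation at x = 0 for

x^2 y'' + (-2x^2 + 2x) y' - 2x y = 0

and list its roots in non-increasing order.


Divide by x^2 to reach normal form y'' + P_1(x) y' + P_2(x) y = 0 with P_1(x) = -2 + 2/x and P_2(x) = -2/x.
x = 0 is a singular point because the y'-coefficient -2 + 2/x has a pole at x = 0 and the y-coefficient -2/x has a pole at x = 0.
It is a regular singular point because x P_1(x) = p(x) = 2 - 2x and x^2 P_2(x) = q(x) = -2x are polynomials, hence analytic at x = 0.
p(0) = 2,  q(0) = 0.
Indicial equation: r(r-1) + p(0) r + q(0) = 0, i.e. r^2 + (p(0) - 1) r + q(0) = 0, i.e. r^2 + 1 r = 0.
Discriminant: (1)^2 - 4(0) = 1, so r = (-1 ± 1)/2.
Solving: r_1 = 0, r_2 = -1.

indicial: r^2 + 1 r = 0; roots r_1 = 0, r_2 = -1


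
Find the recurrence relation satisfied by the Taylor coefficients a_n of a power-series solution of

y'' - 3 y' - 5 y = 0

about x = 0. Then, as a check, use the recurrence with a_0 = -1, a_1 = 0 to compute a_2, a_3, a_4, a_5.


Substitute y = sum_n a_n x^n.
y''(x) has coefficient (n+2)(n+1) a_{n+2} at x^n;
-3 y'(x) has coefficient -3 (n+1) a_{n+1} at x^n;
-5 y(x) has coefficient -5 a_n at x^n.
Matching x^n: (n+2)(n+1) a_{n+2} - 3 (n+1) a_{n+1} - 5 a_n = 0.
Thus a_{n+2} = [3 (n+1) a_{n+1} + 5 a_n] / ((n+1)(n+2)).

Check with a_0 = -1, a_1 = 0 (apply the recurrence for n = 0, 1, 2, 3): a_0 = -1, a_1 = 0, a_2 = -5/2, a_3 = -5/2, a_4 = -35/12, a_5 = -19/8.

a_(n+2) = [3 (n+1) a_(n+1) + 5 a_n] / ((n+1)(n+2)); check: a_0 = -1, a_1 = 0, a_2 = -5/2, a_3 = -5/2, a_4 = -35/12, a_5 = -19/8


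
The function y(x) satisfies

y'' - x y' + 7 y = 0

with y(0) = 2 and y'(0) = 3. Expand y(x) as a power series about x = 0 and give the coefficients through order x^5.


Ansatz: y(x) = sum_{n>=0} a_n x^n, so y'(x) = sum_{n>=1} n a_n x^(n-1) and y''(x) = sum_{n>=2} n(n-1) a_n x^(n-2).
Substitute into P(x) y'' + Q(x) y' + R(x) y = 0 with P(x) = 1, Q(x) = -x, R(x) = 7, and match powers of x.
Initial conditions: a_0 = 2, a_1 = 3.
Setting the coefficient of each power of x to zero and solving order by order (substituting the coefficients already found):
  x^0: 2 a_2 + 7 a_0 = 0  ->  2 a_2 = -7 a_0 = -14  ->  a_2 = -7
  x^1: 6 a_3 + 6 a_1 = 0  ->  6 a_3 = -6 a_1 = -18  ->  a_3 = -3
  x^2: 12 a_4 + 5 a_2 = 0  ->  12 a_4 = -5 a_2 = 35  ->  a_4 = 35/12
  x^3: 20 a_5 + 4 a_3 = 0  ->  20 a_5 = -4 a_3 = 12  ->  a_5 = 3/5
Truncated series: y(x) = 2 + 3 x - 7 x^2 - 3 x^3 + (35/12) x^4 + (3/5) x^5 + O(x^6).

a_0 = 2; a_1 = 3; a_2 = -7; a_3 = -3; a_4 = 35/12; a_5 = 3/5


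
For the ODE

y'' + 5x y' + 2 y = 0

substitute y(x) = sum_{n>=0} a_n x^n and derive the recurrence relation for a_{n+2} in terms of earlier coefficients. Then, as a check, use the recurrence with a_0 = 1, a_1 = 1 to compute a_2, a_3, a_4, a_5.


Substitute y = sum_n a_n x^n.
y''(x) has coefficient (n+2)(n+1) a_{n+2} at x^n;
5 x y'(x) has coefficient 5 n a_n at x^n (shift);
2 y(x) has coefficient 2 a_n at x^n.
Matching x^n: (n+2)(n+1) a_{n+2} + (5n + 2) a_n = 0.
Thus a_{n+2} = (-5n - 2) / ((n+1)(n+2)) * a_n.

Check with a_0 = 1, a_1 = 1 (apply the recurrence for n = 0, 1, 2, 3): a_0 = 1, a_1 = 1, a_2 = -1, a_3 = -7/6, a_4 = 1, a_5 = 119/120.

a_(n+2) = (-5n - 2) / ((n+1)(n+2)) * a_n; check: a_0 = 1, a_1 = 1, a_2 = -1, a_3 = -7/6, a_4 = 1, a_5 = 119/120


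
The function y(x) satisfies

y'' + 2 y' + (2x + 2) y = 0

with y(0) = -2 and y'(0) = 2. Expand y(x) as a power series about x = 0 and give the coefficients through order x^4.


Ansatz: y(x) = sum_{n>=0} a_n x^n, so y'(x) = sum_{n>=1} n a_n x^(n-1) and y''(x) = sum_{n>=2} n(n-1) a_n x^(n-2).
Substitute into P(x) y'' + Q(x) y' + R(x) y = 0 with P(x) = 1, Q(x) = 2, R(x) = 2x + 2, and match powers of x.
Initial conditions: a_0 = -2, a_1 = 2.
Setting the coefficient of each power of x to zero and solving order by order (substituting the coefficients already found):
  x^0: 2 a_2 + 2 a_1 + 2 a_0 = 0  ->  2 a_2 = -2 a_1 - 2 a_0 = 0  ->  a_2 = 0
  x^1: 6 a_3 + 4 a_2 + 2 a_1 + 2 a_0 = 0  ->  6 a_3 = -4 a_2 - 2 a_1 - 2 a_0 = 0  ->  a_3 = 0
  x^2: 12 a_4 + 6 a_3 + 2 a_2 + 2 a_1 = 0  ->  12 a_4 = -6 a_3 - 2 a_2 - 2 a_1 = -4  ->  a_4 = -1/3
Truncated series: y(x) = -2 + 2 x - (1/3) x^4 + O(x^5).

a_0 = -2; a_1 = 2; a_2 = 0; a_3 = 0; a_4 = -1/3


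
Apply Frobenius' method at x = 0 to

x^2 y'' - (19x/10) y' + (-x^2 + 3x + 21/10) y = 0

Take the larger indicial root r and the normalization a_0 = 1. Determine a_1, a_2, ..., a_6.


Write in Frobenius form y'' + (p(x)/x) y' + (q(x)/x^2) y = 0:
  p(x) = -19/10,  q(x) = -x^2 + 3x + 21/10.
Indicial equation: r(r-1) + (-19/10) r + (21/10) = 0 -> roots r_1 = 3/2, r_2 = 7/5.
Take r = r_1 = 3/2. Let y(x) = x^r sum_{n>=0} a_n x^n with a_0 = 1.
Substitute y = x^r sum a_n x^n and match x^{r+n}. The recurrence is
  D(n) a_n + 3 a_{n-1} - 1 a_{n-2} = 0,  where D(n) = (r+n)(r+n-1) + (-19/10)(r+n) + (21/10).
  a_n = [-3 a_{n-1} + 1 a_{n-2}] / D(n).
Since the indicial polynomial factors as (r - r_1)(r - r_2), D(n) = (r_1 + n - r_1)(r_1 + n - r_2) = n(n + 1/10).
Evaluating step by step (a_0 = 1):
  n = 1: D(1) = 1(1 + 1/10) = 11/10; numerator = -3(1) = -3; a_1 = (-3)/(11/10) = -30/11
  n = 2: D(2) = 2(2 + 1/10) = 21/5; numerator = -3(-30/11) + 1(1) = 101/11; a_2 = (101/11)/(21/5) = 505/231
  n = 3: D(3) = 3(3 + 1/10) = 93/10; numerator = -3(505/231) + 1(-30/11) = -65/7; a_3 = (-65/7)/(93/10) = -650/651
  n = 4: D(4) = 4(4 + 1/10) = 82/5; numerator = -3(-650/651) + 1(505/231) = 37105/7161; a_4 = (37105/7161)/(82/5) = 4525/14322
  n = 5: D(5) = 5(5 + 1/10) = 51/2; numerator = -3(4525/14322) + 1(-650/651) = -27875/14322; a_5 = (-27875/14322)/(51/2) = -27875/365211
  n = 6: D(6) = 6(6 + 1/10) = 183/5; numerator = -3(-27875/365211) + 1(4525/14322) = 44225/81158; a_6 = (44225/81158)/(183/5) = 3625/243474

r = 3/2; a_0 = 1; a_1 = -30/11; a_2 = 505/231; a_3 = -650/651; a_4 = 4525/14322; a_5 = -27875/365211; a_6 = 3625/243474


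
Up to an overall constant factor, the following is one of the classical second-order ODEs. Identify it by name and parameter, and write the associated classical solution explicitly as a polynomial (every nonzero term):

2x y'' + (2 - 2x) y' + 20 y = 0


All three coefficients share the factor 2; dividing through by 2 gives  x y'' + (1 - x) y' + 10 y = 0.
This matches the Laguerre equation x y'' + (1 - x) y' + n y = 0 with n = 10; the polynomial solution is L_10(x).
With y = sum_k a_k x^k, matching x^k gives (k+1)k a_{k+1} + (k+1) a_{k+1} - k a_k + n a_k = 0, i.e. (k+1)^2 a_{k+1} = (k - n) a_k = (k - 10) a_k. The right side vanishes at k = 10, so the series terminates at degree 10.
Standard normalization L_n(0) = 1 gives a_0 = 1. Work upward with a_{k+1} = (k - 10) a_k / (k+1)^2:
  a_1 = (0 - 10)(1) / 1^2 = -10/1 = -10
  a_2 = (1 - 10)(-10) / 2^2 = 90/4 = 45/2
  a_3 = (2 - 10)(45/2) / 3^2 = -180/9 = -20
  a_4 = (3 - 10)(-20) / 4^2 = 140/16 = 35/4
  a_5 = (4 - 10)(35/4) / 5^2 = (-105/2)/25 = -21/10
  a_6 = (5 - 10)(-21/10) / 6^2 = (21/2)/36 = 7/24
  a_7 = (6 - 10)(7/24) / 7^2 = (-7/6)/49 = -1/42
  a_8 = (7 - 10)(-1/42) / 8^2 = (1/14)/64 = 1/896
  a_9 = (8 - 10)(1/896) / 9^2 = (-1/448)/81 = -1/36288
  a_10 = (9 - 10)(-1/36288) / 10^2 = (1/36288)/100 = 1/3628800
Hence L_10(x) = x^10/3628800 - x^9/36288 + x^8/896 - x^7/42 + 7 x^6/24 - 21 x^5/10 + 35 x^4/4 - 20 x^3 + 45 x^2/2 - 10 x + 1.

L_10(x); series = x^10/3628800 - x^9/36288 + x^8/896 - x^7/42 + 7 x^6/24 - 21 x^5/10 + 35 x^4/4 - 20 x^3 + 45 x^2/2 - 10 x + 1


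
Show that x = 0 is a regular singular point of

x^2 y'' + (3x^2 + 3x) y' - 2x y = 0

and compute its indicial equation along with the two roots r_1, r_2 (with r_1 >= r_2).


Divide by x^2 to reach normal form y'' + P_1(x) y' + P_2(x) y = 0 with P_1(x) = 3 + 3/x and P_2(x) = -2/x.
x = 0 is a singular point because the y'-coefficient 3 + 3/x has a pole at x = 0 and the y-coefficient -2/x has a pole at x = 0.
It is a regular singular point because x P_1(x) = p(x) = 3x + 3 and x^2 P_2(x) = q(x) = -2x are polynomials, hence analytic at x = 0.
p(0) = 3,  q(0) = 0.
Indicial equation: r(r-1) + p(0) r + q(0) = 0, i.e. r^2 + (p(0) - 1) r + q(0) = 0, i.e. r^2 + 2 r = 0.
Discriminant: (2)^2 - 4(0) = 4, so r = (-2 ± 2)/2.
Solving: r_1 = 0, r_2 = -2.

indicial: r^2 + 2 r = 0; roots r_1 = 0, r_2 = -2


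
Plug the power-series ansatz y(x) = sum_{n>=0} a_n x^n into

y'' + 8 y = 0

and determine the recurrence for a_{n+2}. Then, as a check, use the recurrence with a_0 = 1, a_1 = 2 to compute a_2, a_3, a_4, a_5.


Substitute y = sum_n a_n x^n into y'' + (const) y = 0.
y''(x) = sum_{n>=0} (n+2)(n+1) a_{n+2} x^n.
The ODE becomes sum_n [(n+2)(n+1) a_{n+2} + 8 a_n] x^n = 0.
Setting each coefficient to zero gives the recurrence:
  (n+2)(n+1) a_{n+2} + 8 a_n = 0,
  a_{n+2} = -8 / ((n+1)(n+2)) a_n.

Check with a_0 = 1, a_1 = 2 (apply the recurrence for n = 0, 1, 2, 3): a_0 = 1, a_1 = 2, a_2 = -4, a_3 = -8/3, a_4 = 8/3, a_5 = 16/15.

a_{n+2} = -8/((n+1)(n+2)) * a_n; check: a_0 = 1, a_1 = 2, a_2 = -4, a_3 = -8/3, a_4 = 8/3, a_5 = 16/15


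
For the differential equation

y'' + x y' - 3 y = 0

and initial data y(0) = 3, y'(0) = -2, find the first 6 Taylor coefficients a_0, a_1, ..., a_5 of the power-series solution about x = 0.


Ansatz: y(x) = sum_{n>=0} a_n x^n, so y'(x) = sum_{n>=1} n a_n x^(n-1) and y''(x) = sum_{n>=2} n(n-1) a_n x^(n-2).
Substitute into P(x) y'' + Q(x) y' + R(x) y = 0 with P(x) = 1, Q(x) = x, R(x) = -3, and match powers of x.
Initial conditions: a_0 = 3, a_1 = -2.
Setting the coefficient of each power of x to zero and solving order by order (substituting the coefficients already found):
  x^0: 2 a_2 - 3 a_0 = 0  ->  2 a_2 = 3 a_0 = 9  ->  a_2 = 9/2
  x^1: 6 a_3 - 2 a_1 = 0  ->  6 a_3 = 2 a_1 = -4  ->  a_3 = -2/3
  x^2: 12 a_4 - a_2 = 0  ->  12 a_4 = a_2 = 9/2  ->  a_4 = 3/8
  x^3: 20 a_5 = 0  ->  a_5 = 0
Truncated series: y(x) = 3 - 2 x + (9/2) x^2 - (2/3) x^3 + (3/8) x^4 + O(x^6).

a_0 = 3; a_1 = -2; a_2 = 9/2; a_3 = -2/3; a_4 = 3/8; a_5 = 0


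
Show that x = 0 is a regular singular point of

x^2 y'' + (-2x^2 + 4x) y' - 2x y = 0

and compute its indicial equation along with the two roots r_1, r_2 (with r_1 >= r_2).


Divide by x^2 to reach normal form y'' + P_1(x) y' + P_2(x) y = 0 with P_1(x) = -2 + 4/x and P_2(x) = -2/x.
x = 0 is a singular point because the y'-coefficient -2 + 4/x has a pole at x = 0 and the y-coefficient -2/x has a pole at x = 0.
It is a regular singular point because x P_1(x) = p(x) = 4 - 2x and x^2 P_2(x) = q(x) = -2x are polynomials, hence analytic at x = 0.
p(0) = 4,  q(0) = 0.
Indicial equation: r(r-1) + p(0) r + q(0) = 0, i.e. r^2 + (p(0) - 1) r + q(0) = 0, i.e. r^2 + 3 r = 0.
Discriminant: (3)^2 - 4(0) = 9, so r = (-3 ± 3)/2.
Solving: r_1 = 0, r_2 = -3.

indicial: r^2 + 3 r = 0; roots r_1 = 0, r_2 = -3


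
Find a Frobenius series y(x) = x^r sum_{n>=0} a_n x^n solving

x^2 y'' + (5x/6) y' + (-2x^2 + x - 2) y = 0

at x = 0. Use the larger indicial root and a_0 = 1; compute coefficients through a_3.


Write in Frobenius form y'' + (p(x)/x) y' + (q(x)/x^2) y = 0:
  p(x) = 5/6,  q(x) = -2x^2 + x - 2.
Indicial equation: r(r-1) + (5/6) r + (-2) = 0 -> roots r_1 = 3/2, r_2 = -4/3.
Take r = r_1 = 3/2. Let y(x) = x^r sum_{n>=0} a_n x^n with a_0 = 1.
Substitute y = x^r sum a_n x^n and match x^{r+n}. The recurrence is
  D(n) a_n + 1 a_{n-1} - 2 a_{n-2} = 0,  where D(n) = (r+n)(r+n-1) + (5/6)(r+n) + (-2).
  a_n = [-1 a_{n-1} + 2 a_{n-2}] / D(n).
Since the indicial polynomial factors as (r - r_1)(r - r_2), D(n) = (r_1 + n - r_1)(r_1 + n - r_2) = n(n + 17/6).
Evaluating step by step (a_0 = 1):
  n = 1: D(1) = 1(1 + 17/6) = 23/6; numerator = -1(1) = -1; a_1 = (-1)/(23/6) = -6/23
  n = 2: D(2) = 2(2 + 17/6) = 29/3; numerator = -1(-6/23) + 2(1) = 52/23; a_2 = (52/23)/(29/3) = 156/667
  n = 3: D(3) = 3(3 + 17/6) = 35/2; numerator = -1(156/667) + 2(-6/23) = -504/667; a_3 = (-504/667)/(35/2) = -144/3335

r = 3/2; a_0 = 1; a_1 = -6/23; a_2 = 156/667; a_3 = -144/3335


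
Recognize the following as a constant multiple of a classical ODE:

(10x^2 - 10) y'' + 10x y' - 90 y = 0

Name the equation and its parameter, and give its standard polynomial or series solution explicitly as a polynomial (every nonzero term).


All three coefficients share the factor -10; dividing through by -10 gives  (1 - x^2) y'' - x y' + 9 y = 0.
This matches the Chebyshev equation (1 - x^2) y'' - x y' + n^2 y = 0 (note the -x y' term, not -2x y') with n^2 = 9, so n = 3; the polynomial solution is T_3(x).
With y = sum_k a_k x^k, matching x^k gives (k+2)(k+1) a_{k+2} = (k^2 - n^2) a_k = (k - 3)(k + 3) a_k. The right side vanishes at k = 3, so the series with the parity of 3 terminates at degree 3.
Standard normalization: leading coefficient of T_n is 2^(n-1), so a_3 = 2^2 = 4. Work downward with a_k = (k+1)(k+2) a_{k+2} / ((k - 3)(k + 3)):
  a_1 = (2)(3)(4) / ((1 - 3)(1 + 3)) = 24/(-8) = -3
Hence T_3(x) = 4 x^3 - 3 x.

T_3(x); series = 4 x^3 - 3 x


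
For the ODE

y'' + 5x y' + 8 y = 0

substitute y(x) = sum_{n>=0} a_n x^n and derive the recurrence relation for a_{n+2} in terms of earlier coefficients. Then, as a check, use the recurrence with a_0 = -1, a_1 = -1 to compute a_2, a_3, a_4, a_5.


Substitute y = sum_n a_n x^n.
y''(x) has coefficient (n+2)(n+1) a_{n+2} at x^n;
5 x y'(x) has coefficient 5 n a_n at x^n (shift);
8 y(x) has coefficient 8 a_n at x^n.
Matching x^n: (n+2)(n+1) a_{n+2} + (5n + 8) a_n = 0.
Thus a_{n+2} = (-5n - 8) / ((n+1)(n+2)) * a_n.

Check with a_0 = -1, a_1 = -1 (apply the recurrence for n = 0, 1, 2, 3): a_0 = -1, a_1 = -1, a_2 = 4, a_3 = 13/6, a_4 = -6, a_5 = -299/120.

a_(n+2) = (-5n - 8) / ((n+1)(n+2)) * a_n; check: a_0 = -1, a_1 = -1, a_2 = 4, a_3 = 13/6, a_4 = -6, a_5 = -299/120


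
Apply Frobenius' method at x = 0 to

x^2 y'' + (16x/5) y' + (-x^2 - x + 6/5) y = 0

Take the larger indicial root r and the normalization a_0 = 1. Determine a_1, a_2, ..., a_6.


Write in Frobenius form y'' + (p(x)/x) y' + (q(x)/x^2) y = 0:
  p(x) = 16/5,  q(x) = -x^2 - x + 6/5.
Indicial equation: r(r-1) + (16/5) r + (6/5) = 0 -> roots r_1 = -1, r_2 = -6/5.
Take r = r_1 = -1. Let y(x) = x^r sum_{n>=0} a_n x^n with a_0 = 1.
Substitute y = x^r sum a_n x^n and match x^{r+n}. The recurrence is
  D(n) a_n - 1 a_{n-1} - 1 a_{n-2} = 0,  where D(n) = (r+n)(r+n-1) + (16/5)(r+n) + (6/5).
  a_n = [1 a_{n-1} + 1 a_{n-2}] / D(n).
Since the indicial polynomial factors as (r - r_1)(r - r_2), D(n) = (r_1 + n - r_1)(r_1 + n - r_2) = n(n + 1/5).
Evaluating step by step (a_0 = 1):
  n = 1: D(1) = 1(1 + 1/5) = 6/5; numerator = 1(1) = 1; a_1 = (1)/(6/5) = 5/6
  n = 2: D(2) = 2(2 + 1/5) = 22/5; numerator = 1(5/6) + 1(1) = 11/6; a_2 = (11/6)/(22/5) = 5/12
  n = 3: D(3) = 3(3 + 1/5) = 48/5; numerator = 1(5/12) + 1(5/6) = 5/4; a_3 = (5/4)/(48/5) = 25/192
  n = 4: D(4) = 4(4 + 1/5) = 84/5; numerator = 1(25/192) + 1(5/12) = 35/64; a_4 = (35/64)/(84/5) = 25/768
  n = 5: D(5) = 5(5 + 1/5) = 26; numerator = 1(25/768) + 1(25/192) = 125/768; a_5 = (125/768)/(26) = 125/19968
  n = 6: D(6) = 6(6 + 1/5) = 186/5; numerator = 1(125/19968) + 1(25/768) = 775/19968; a_6 = (775/19968)/(186/5) = 125/119808

r = -1; a_0 = 1; a_1 = 5/6; a_2 = 5/12; a_3 = 25/192; a_4 = 25/768; a_5 = 125/19968; a_6 = 125/119808


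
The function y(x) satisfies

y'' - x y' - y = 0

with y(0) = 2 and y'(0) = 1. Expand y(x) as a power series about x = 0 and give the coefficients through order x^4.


Ansatz: y(x) = sum_{n>=0} a_n x^n, so y'(x) = sum_{n>=1} n a_n x^(n-1) and y''(x) = sum_{n>=2} n(n-1) a_n x^(n-2).
Substitute into P(x) y'' + Q(x) y' + R(x) y = 0 with P(x) = 1, Q(x) = -x, R(x) = -1, and match powers of x.
Initial conditions: a_0 = 2, a_1 = 1.
Setting the coefficient of each power of x to zero and solving order by order (substituting the coefficients already found):
  x^0: 2 a_2 - a_0 = 0  ->  2 a_2 = a_0 = 2  ->  a_2 = 1
  x^1: 6 a_3 - 2 a_1 = 0  ->  6 a_3 = 2 a_1 = 2  ->  a_3 = 1/3
  x^2: 12 a_4 - 3 a_2 = 0  ->  12 a_4 = 3 a_2 = 3  ->  a_4 = 1/4
Truncated series: y(x) = 2 + x + x^2 + (1/3) x^3 + (1/4) x^4 + O(x^5).

a_0 = 2; a_1 = 1; a_2 = 1; a_3 = 1/3; a_4 = 1/4


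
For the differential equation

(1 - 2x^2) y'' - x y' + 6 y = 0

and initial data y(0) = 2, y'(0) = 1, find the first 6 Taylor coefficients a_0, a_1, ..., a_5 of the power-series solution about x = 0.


Ansatz: y(x) = sum_{n>=0} a_n x^n, so y'(x) = sum_{n>=1} n a_n x^(n-1) and y''(x) = sum_{n>=2} n(n-1) a_n x^(n-2).
Substitute into P(x) y'' + Q(x) y' + R(x) y = 0 with P(x) = 1 - 2x^2, Q(x) = -x, R(x) = 6, and match powers of x.
Initial conditions: a_0 = 2, a_1 = 1.
Setting the coefficient of each power of x to zero and solving order by order (substituting the coefficients already found):
  x^0: 2 a_2 + 6 a_0 = 0  ->  2 a_2 = -6 a_0 = -12  ->  a_2 = -6
  x^1: 6 a_3 + 5 a_1 = 0  ->  6 a_3 = -5 a_1 = -5  ->  a_3 = -5/6
  x^2: 12 a_4 = 0  ->  a_4 = 0
  x^3: 20 a_5 - 9 a_3 = 0  ->  20 a_5 = 9 a_3 = -15/2  ->  a_5 = -3/8
Truncated series: y(x) = 2 + x - 6 x^2 - (5/6) x^3 - (3/8) x^5 + O(x^6).

a_0 = 2; a_1 = 1; a_2 = -6; a_3 = -5/6; a_4 = 0; a_5 = -3/8


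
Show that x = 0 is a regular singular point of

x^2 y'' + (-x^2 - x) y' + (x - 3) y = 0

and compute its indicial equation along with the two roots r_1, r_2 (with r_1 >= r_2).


Divide by x^2 to reach normal form y'' + P_1(x) y' + P_2(x) y = 0 with P_1(x) = -1 - 1/x and P_2(x) = 1/x - 3/x^2.
x = 0 is a singular point because the y'-coefficient -1 - 1/x has a pole at x = 0 and the y-coefficient 1/x - 3/x^2 has a pole at x = 0.
It is a regular singular point because x P_1(x) = p(x) = -x - 1 and x^2 P_2(x) = q(x) = x - 3 are polynomials, hence analytic at x = 0.
p(0) = -1,  q(0) = -3.
Indicial equation: r(r-1) + p(0) r + q(0) = 0, i.e. r^2 + (p(0) - 1) r + q(0) = 0, i.e. r^2 - 2 r - 3 = 0.
Discriminant: (-2)^2 - 4(-3) = 16, so r = (2 ± 4)/2.
Solving: r_1 = 3, r_2 = -1.

indicial: r^2 - 2 r - 3 = 0; roots r_1 = 3, r_2 = -1


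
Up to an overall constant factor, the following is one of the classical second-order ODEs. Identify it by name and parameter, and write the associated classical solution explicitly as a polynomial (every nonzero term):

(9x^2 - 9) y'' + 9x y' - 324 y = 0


All three coefficients share the factor -9; dividing through by -9 gives  (1 - x^2) y'' - x y' + 36 y = 0.
This matches the Chebyshev equation (1 - x^2) y'' - x y' + n^2 y = 0 (note the -x y' term, not -2x y') with n^2 = 36, so n = 6; the polynomial solution is T_6(x).
With y = sum_k a_k x^k, matching x^k gives (k+2)(k+1) a_{k+2} = (k^2 - n^2) a_k = (k - 6)(k + 6) a_k. The right side vanishes at k = 6, so the series with the parity of 6 terminates at degree 6.
Standard normalization: leading coefficient of T_n is 2^(n-1), so a_6 = 2^5 = 32. Work downward with a_k = (k+1)(k+2) a_{k+2} / ((k - 6)(k + 6)):
  a_4 = (5)(6)(32) / ((4 - 6)(4 + 6)) = 960/(-20) = -48
  a_2 = (3)(4)(-48) / ((2 - 6)(2 + 6)) = -576/(-32) = 18
  a_0 = (1)(2)(18) / ((0 - 6)(0 + 6)) = 36/(-36) = -1
Hence T_6(x) = 32 x^6 - 48 x^4 + 18 x^2 - 1.

T_6(x); series = 32 x^6 - 48 x^4 + 18 x^2 - 1


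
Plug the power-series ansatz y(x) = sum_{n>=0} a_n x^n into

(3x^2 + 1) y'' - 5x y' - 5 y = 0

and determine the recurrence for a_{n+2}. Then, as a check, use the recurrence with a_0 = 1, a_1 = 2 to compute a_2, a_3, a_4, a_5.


Substitute y = sum_n a_n x^n.
(1 + 3 x^2) y'' contributes (n+2)(n+1) a_{n+2} + 3 n(n-1) a_n at x^n.
-5 x y'(x) contributes -5 n a_n at x^n.
-5 y(x) contributes -5 a_n at x^n.
Matching x^n: (n+2)(n+1) a_{n+2} + (3 n(n-1) - 5 n - 5) a_n = 0.
Thus a_{n+2} = (-3 n(n-1) + 5 n + 5) / ((n+1)(n+2)) * a_n.

Check with a_0 = 1, a_1 = 2 (apply the recurrence for n = 0, 1, 2, 3): a_0 = 1, a_1 = 2, a_2 = 5/2, a_3 = 10/3, a_4 = 15/8, a_5 = 1/3.

a_(n+2) = (-3 n(n-1) + 5 n + 5) / ((n+1)(n+2)) * a_n; check: a_0 = 1, a_1 = 2, a_2 = 5/2, a_3 = 10/3, a_4 = 15/8, a_5 = 1/3


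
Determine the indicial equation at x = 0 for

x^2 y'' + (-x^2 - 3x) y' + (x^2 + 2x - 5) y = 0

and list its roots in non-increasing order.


Divide by x^2 to reach normal form y'' + P_1(x) y' + P_2(x) y = 0 with P_1(x) = -1 - 3/x and P_2(x) = 1 + 2/x - 5/x^2.
x = 0 is a singular point because the y'-coefficient -1 - 3/x has a pole at x = 0 and the y-coefficient 1 + 2/x - 5/x^2 has a pole at x = 0.
It is a regular singular point because x P_1(x) = p(x) = -x - 3 and x^2 P_2(x) = q(x) = x^2 + 2x - 5 are polynomials, hence analytic at x = 0.
p(0) = -3,  q(0) = -5.
Indicial equation: r(r-1) + p(0) r + q(0) = 0, i.e. r^2 + (p(0) - 1) r + q(0) = 0, i.e. r^2 - 4 r - 5 = 0.
Discriminant: (-4)^2 - 4(-5) = 36, so r = (4 ± 6)/2.
Solving: r_1 = 5, r_2 = -1.

indicial: r^2 - 4 r - 5 = 0; roots r_1 = 5, r_2 = -1


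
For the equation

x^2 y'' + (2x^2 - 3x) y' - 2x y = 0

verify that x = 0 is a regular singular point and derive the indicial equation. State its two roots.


Divide by x^2 to reach normal form y'' + P_1(x) y' + P_2(x) y = 0 with P_1(x) = 2 - 3/x and P_2(x) = -2/x.
x = 0 is a singular point because the y'-coefficient 2 - 3/x has a pole at x = 0 and the y-coefficient -2/x has a pole at x = 0.
It is a regular singular point because x P_1(x) = p(x) = 2x - 3 and x^2 P_2(x) = q(x) = -2x are polynomials, hence analytic at x = 0.
p(0) = -3,  q(0) = 0.
Indicial equation: r(r-1) + p(0) r + q(0) = 0, i.e. r^2 + (p(0) - 1) r + q(0) = 0, i.e. r^2 - 4 r = 0.
Discriminant: (-4)^2 - 4(0) = 16, so r = (4 ± 4)/2.
Solving: r_1 = 4, r_2 = 0.

indicial: r^2 - 4 r = 0; roots r_1 = 4, r_2 = 0


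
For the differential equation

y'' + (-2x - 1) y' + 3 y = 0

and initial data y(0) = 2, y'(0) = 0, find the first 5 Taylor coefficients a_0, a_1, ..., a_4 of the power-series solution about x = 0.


Ansatz: y(x) = sum_{n>=0} a_n x^n, so y'(x) = sum_{n>=1} n a_n x^(n-1) and y''(x) = sum_{n>=2} n(n-1) a_n x^(n-2).
Substitute into P(x) y'' + Q(x) y' + R(x) y = 0 with P(x) = 1, Q(x) = -2x - 1, R(x) = 3, and match powers of x.
Initial conditions: a_0 = 2, a_1 = 0.
Setting the coefficient of each power of x to zero and solving order by order (substituting the coefficients already found):
  x^0: 2 a_2 - a_1 + 3 a_0 = 0  ->  2 a_2 = a_1 - 3 a_0 = -6  ->  a_2 = -3
  x^1: 6 a_3 - 2 a_2 + a_1 = 0  ->  6 a_3 = 2 a_2 - a_1 = -6  ->  a_3 = -1
  x^2: 12 a_4 - 3 a_3 - a_2 = 0  ->  12 a_4 = 3 a_3 + a_2 = -6  ->  a_4 = -1/2
Truncated series: y(x) = 2 - 3 x^2 - x^3 - (1/2) x^4 + O(x^5).

a_0 = 2; a_1 = 0; a_2 = -3; a_3 = -1; a_4 = -1/2


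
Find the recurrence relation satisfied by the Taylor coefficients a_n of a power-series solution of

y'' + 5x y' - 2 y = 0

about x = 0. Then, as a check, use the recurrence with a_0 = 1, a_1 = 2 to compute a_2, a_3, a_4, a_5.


Substitute y = sum_n a_n x^n.
y''(x) has coefficient (n+2)(n+1) a_{n+2} at x^n;
5 x y'(x) has coefficient 5 n a_n at x^n (shift);
-2 y(x) has coefficient -2 a_n at x^n.
Matching x^n: (n+2)(n+1) a_{n+2} + (5n - 2) a_n = 0.
Thus a_{n+2} = (-5n + 2) / ((n+1)(n+2)) * a_n.

Check with a_0 = 1, a_1 = 2 (apply the recurrence for n = 0, 1, 2, 3): a_0 = 1, a_1 = 2, a_2 = 1, a_3 = -1, a_4 = -2/3, a_5 = 13/20.

a_(n+2) = (-5n + 2) / ((n+1)(n+2)) * a_n; check: a_0 = 1, a_1 = 2, a_2 = 1, a_3 = -1, a_4 = -2/3, a_5 = 13/20


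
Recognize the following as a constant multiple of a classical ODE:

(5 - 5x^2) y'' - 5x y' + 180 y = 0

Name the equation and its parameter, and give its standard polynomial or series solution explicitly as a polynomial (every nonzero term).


All three coefficients share the factor 5; dividing through by 5 gives  (1 - x^2) y'' - x y' + 36 y = 0.
This matches the Chebyshev equation (1 - x^2) y'' - x y' + n^2 y = 0 (note the -x y' term, not -2x y') with n^2 = 36, so n = 6; the polynomial solution is T_6(x).
With y = sum_k a_k x^k, matching x^k gives (k+2)(k+1) a_{k+2} = (k^2 - n^2) a_k = (k - 6)(k + 6) a_k. The right side vanishes at k = 6, so the series with the parity of 6 terminates at degree 6.
Standard normalization: leading coefficient of T_n is 2^(n-1), so a_6 = 2^5 = 32. Work downward with a_k = (k+1)(k+2) a_{k+2} / ((k - 6)(k + 6)):
  a_4 = (5)(6)(32) / ((4 - 6)(4 + 6)) = 960/(-20) = -48
  a_2 = (3)(4)(-48) / ((2 - 6)(2 + 6)) = -576/(-32) = 18
  a_0 = (1)(2)(18) / ((0 - 6)(0 + 6)) = 36/(-36) = -1
Hence T_6(x) = 32 x^6 - 48 x^4 + 18 x^2 - 1.

T_6(x); series = 32 x^6 - 48 x^4 + 18 x^2 - 1


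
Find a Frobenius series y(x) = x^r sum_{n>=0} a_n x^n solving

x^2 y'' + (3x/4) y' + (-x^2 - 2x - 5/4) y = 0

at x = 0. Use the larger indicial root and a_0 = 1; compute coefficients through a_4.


Write in Frobenius form y'' + (p(x)/x) y' + (q(x)/x^2) y = 0:
  p(x) = 3/4,  q(x) = -x^2 - 2x - 5/4.
Indicial equation: r(r-1) + (3/4) r + (-5/4) = 0 -> roots r_1 = 5/4, r_2 = -1.
Take r = r_1 = 5/4. Let y(x) = x^r sum_{n>=0} a_n x^n with a_0 = 1.
Substitute y = x^r sum a_n x^n and match x^{r+n}. The recurrence is
  D(n) a_n - 2 a_{n-1} - 1 a_{n-2} = 0,  where D(n) = (r+n)(r+n-1) + (3/4)(r+n) + (-5/4).
  a_n = [2 a_{n-1} + 1 a_{n-2}] / D(n).
Since the indicial polynomial factors as (r - r_1)(r - r_2), D(n) = (r_1 + n - r_1)(r_1 + n - r_2) = n(n + 9/4).
Evaluating step by step (a_0 = 1):
  n = 1: D(1) = 1(1 + 9/4) = 13/4; numerator = 2(1) = 2; a_1 = (2)/(13/4) = 8/13
  n = 2: D(2) = 2(2 + 9/4) = 17/2; numerator = 2(8/13) + 1(1) = 29/13; a_2 = (29/13)/(17/2) = 58/221
  n = 3: D(3) = 3(3 + 9/4) = 63/4; numerator = 2(58/221) + 1(8/13) = 252/221; a_3 = (252/221)/(63/4) = 16/221
  n = 4: D(4) = 4(4 + 9/4) = 25; numerator = 2(16/221) + 1(58/221) = 90/221; a_4 = (90/221)/(25) = 18/1105

r = 5/4; a_0 = 1; a_1 = 8/13; a_2 = 58/221; a_3 = 16/221; a_4 = 18/1105


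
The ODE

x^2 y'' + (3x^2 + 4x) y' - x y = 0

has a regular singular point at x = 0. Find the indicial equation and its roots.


Divide by x^2 to reach normal form y'' + P_1(x) y' + P_2(x) y = 0 with P_1(x) = 3 + 4/x and P_2(x) = -1/x.
x = 0 is a singular point because the y'-coefficient 3 + 4/x has a pole at x = 0 and the y-coefficient -1/x has a pole at x = 0.
It is a regular singular point because x P_1(x) = p(x) = 3x + 4 and x^2 P_2(x) = q(x) = -x are polynomials, hence analytic at x = 0.
p(0) = 4,  q(0) = 0.
Indicial equation: r(r-1) + p(0) r + q(0) = 0, i.e. r^2 + (p(0) - 1) r + q(0) = 0, i.e. r^2 + 3 r = 0.
Discriminant: (3)^2 - 4(0) = 9, so r = (-3 ± 3)/2.
Solving: r_1 = 0, r_2 = -3.

indicial: r^2 + 3 r = 0; roots r_1 = 0, r_2 = -3


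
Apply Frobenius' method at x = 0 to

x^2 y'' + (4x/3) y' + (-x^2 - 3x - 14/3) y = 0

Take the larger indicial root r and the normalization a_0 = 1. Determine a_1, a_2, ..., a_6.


Write in Frobenius form y'' + (p(x)/x) y' + (q(x)/x^2) y = 0:
  p(x) = 4/3,  q(x) = -x^2 - 3x - 14/3.
Indicial equation: r(r-1) + (4/3) r + (-14/3) = 0 -> roots r_1 = 2, r_2 = -7/3.
Take r = r_1 = 2. Let y(x) = x^r sum_{n>=0} a_n x^n with a_0 = 1.
Substitute y = x^r sum a_n x^n and match x^{r+n}. The recurrence is
  D(n) a_n - 3 a_{n-1} - 1 a_{n-2} = 0,  where D(n) = (r+n)(r+n-1) + (4/3)(r+n) + (-14/3).
  a_n = [3 a_{n-1} + 1 a_{n-2}] / D(n).
Since the indicial polynomial factors as (r - r_1)(r - r_2), D(n) = (r_1 + n - r_1)(r_1 + n - r_2) = n(n + 13/3).
Evaluating step by step (a_0 = 1):
  n = 1: D(1) = 1(1 + 13/3) = 16/3; numerator = 3(1) = 3; a_1 = (3)/(16/3) = 9/16
  n = 2: D(2) = 2(2 + 13/3) = 38/3; numerator = 3(9/16) + 1(1) = 43/16; a_2 = (43/16)/(38/3) = 129/608
  n = 3: D(3) = 3(3 + 13/3) = 22; numerator = 3(129/608) + 1(9/16) = 729/608; a_3 = (729/608)/(22) = 729/13376
  n = 4: D(4) = 4(4 + 13/3) = 100/3; numerator = 3(729/13376) + 1(129/608) = 5025/13376; a_4 = (5025/13376)/(100/3) = 603/53504
  n = 5: D(5) = 5(5 + 13/3) = 140/3; numerator = 3(603/53504) + 1(729/13376) = 4725/53504; a_5 = (4725/53504)/(140/3) = 405/214016
  n = 6: D(6) = 6(6 + 13/3) = 62; numerator = 3(405/214016) + 1(603/53504) = 3627/214016; a_6 = (3627/214016)/(62) = 117/428032

r = 2; a_0 = 1; a_1 = 9/16; a_2 = 129/608; a_3 = 729/13376; a_4 = 603/53504; a_5 = 405/214016; a_6 = 117/428032


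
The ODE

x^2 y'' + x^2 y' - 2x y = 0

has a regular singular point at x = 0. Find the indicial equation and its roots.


Divide by x^2 to reach normal form y'' + P_1(x) y' + P_2(x) y = 0 with P_1(x) = 1 and P_2(x) = -2/x.
x = 0 is a singular point because the y-coefficient -2/x has a pole at x = 0.
It is a regular singular point because x P_1(x) = p(x) = x and x^2 P_2(x) = q(x) = -2x are polynomials, hence analytic at x = 0.
p(0) = 0,  q(0) = 0.
Indicial equation: r(r-1) + p(0) r + q(0) = 0, i.e. r^2 + (p(0) - 1) r + q(0) = 0, i.e. r^2 - 1 r = 0.
Discriminant: (-1)^2 - 4(0) = 1, so r = (1 ± 1)/2.
Solving: r_1 = 1, r_2 = 0.

indicial: r^2 - 1 r = 0; roots r_1 = 1, r_2 = 0


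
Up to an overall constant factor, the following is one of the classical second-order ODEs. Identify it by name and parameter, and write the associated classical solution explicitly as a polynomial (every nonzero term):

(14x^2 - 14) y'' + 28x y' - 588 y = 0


All three coefficients share the factor -14; dividing through by -14 gives  (1 - x^2) y'' - 2x y' + 42 y = 0.
This matches the Legendre equation (1 - x^2) y'' - 2x y' + n(n+1) y = 0 (note the -2x y' term) with n(n+1) = 42, so n = 6; the polynomial solution is P_6(x).
With y = sum_k a_k x^k, matching x^k gives (k+2)(k+1) a_{k+2} = [k(k+1) - n(n+1)] a_k = (k - 6)(k + 7) a_k. The right side vanishes at k = 6, so the series with the parity of 6 terminates at degree 6.
Standard normalization (P_n(1) = 1): leading coefficient (2n)!/(2^n (n!)^2) = 479001600/(64*518400) = 231/16, so a_6 = 231/16. Work downward with a_k = (k+1)(k+2) a_{k+2} / ((k - 6)(k + 7)):
  a_4 = (5)(6)(231/16) / ((4 - 6)(4 + 7)) = (3465/8)/(-22) = -315/16
  a_2 = (3)(4)(-315/16) / ((2 - 6)(2 + 7)) = (-945/4)/(-36) = 105/16
  a_0 = (1)(2)(105/16) / ((0 - 6)(0 + 7)) = (105/8)/(-42) = -5/16
Hence P_6(x) = 231 x^6/16 - 315 x^4/16 + 105 x^2/16 - 5/16.

P_6(x); series = 231 x^6/16 - 315 x^4/16 + 105 x^2/16 - 5/16


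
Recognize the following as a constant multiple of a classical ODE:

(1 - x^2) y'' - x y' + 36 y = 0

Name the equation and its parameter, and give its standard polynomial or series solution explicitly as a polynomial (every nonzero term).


The equation is already in a standard form:  (1 - x^2) y'' - x y' + 36 y = 0.
This matches the Chebyshev equation (1 - x^2) y'' - x y' + n^2 y = 0 (note the -x y' term, not -2x y') with n^2 = 36, so n = 6; the polynomial solution is T_6(x).
With y = sum_k a_k x^k, matching x^k gives (k+2)(k+1) a_{k+2} = (k^2 - n^2) a_k = (k - 6)(k + 6) a_k. The right side vanishes at k = 6, so the series with the parity of 6 terminates at degree 6.
Standard normalization: leading coefficient of T_n is 2^(n-1), so a_6 = 2^5 = 32. Work downward with a_k = (k+1)(k+2) a_{k+2} / ((k - 6)(k + 6)):
  a_4 = (5)(6)(32) / ((4 - 6)(4 + 6)) = 960/(-20) = -48
  a_2 = (3)(4)(-48) / ((2 - 6)(2 + 6)) = -576/(-32) = 18
  a_0 = (1)(2)(18) / ((0 - 6)(0 + 6)) = 36/(-36) = -1
Hence T_6(x) = 32 x^6 - 48 x^4 + 18 x^2 - 1.

T_6(x); series = 32 x^6 - 48 x^4 + 18 x^2 - 1


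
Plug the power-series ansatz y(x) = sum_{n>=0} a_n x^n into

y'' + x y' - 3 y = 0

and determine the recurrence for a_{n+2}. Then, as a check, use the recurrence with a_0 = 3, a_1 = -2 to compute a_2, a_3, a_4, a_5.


Substitute y = sum_n a_n x^n.
y''(x) has coefficient (n+2)(n+1) a_{n+2} at x^n;
x y'(x) has coefficient n a_n at x^n (shift);
-3 y(x) has coefficient -3 a_n at x^n.
Matching x^n: (n+2)(n+1) a_{n+2} + (n - 3) a_n = 0.
Thus a_{n+2} = (-n + 3) / ((n+1)(n+2)) * a_n.

Check with a_0 = 3, a_1 = -2 (apply the recurrence for n = 0, 1, 2, 3): a_0 = 3, a_1 = -2, a_2 = 9/2, a_3 = -2/3, a_4 = 3/8, a_5 = 0.

a_(n+2) = (-n + 3) / ((n+1)(n+2)) * a_n; check: a_0 = 3, a_1 = -2, a_2 = 9/2, a_3 = -2/3, a_4 = 3/8, a_5 = 0


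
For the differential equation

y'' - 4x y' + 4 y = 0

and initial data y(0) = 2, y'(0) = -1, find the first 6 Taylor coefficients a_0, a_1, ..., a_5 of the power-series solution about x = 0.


Ansatz: y(x) = sum_{n>=0} a_n x^n, so y'(x) = sum_{n>=1} n a_n x^(n-1) and y''(x) = sum_{n>=2} n(n-1) a_n x^(n-2).
Substitute into P(x) y'' + Q(x) y' + R(x) y = 0 with P(x) = 1, Q(x) = -4x, R(x) = 4, and match powers of x.
Initial conditions: a_0 = 2, a_1 = -1.
Setting the coefficient of each power of x to zero and solving order by order (substituting the coefficients already found):
  x^0: 2 a_2 + 4 a_0 = 0  ->  2 a_2 = -4 a_0 = -8  ->  a_2 = -4
  x^1: 6 a_3 = 0  ->  a_3 = 0
  x^2: 12 a_4 - 4 a_2 = 0  ->  12 a_4 = 4 a_2 = -16  ->  a_4 = -4/3
  x^3: 20 a_5 - 8 a_3 = 0  ->  20 a_5 = 8 a_3 = 0  ->  a_5 = 0
Truncated series: y(x) = 2 - x - 4 x^2 - (4/3) x^4 + O(x^6).

a_0 = 2; a_1 = -1; a_2 = -4; a_3 = 0; a_4 = -4/3; a_5 = 0


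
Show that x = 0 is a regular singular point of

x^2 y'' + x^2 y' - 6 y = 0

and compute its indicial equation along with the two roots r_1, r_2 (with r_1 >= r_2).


Divide by x^2 to reach normal form y'' + P_1(x) y' + P_2(x) y = 0 with P_1(x) = 1 and P_2(x) = -6/x^2.
x = 0 is a singular point because the y-coefficient -6/x^2 has a pole at x = 0.
It is a regular singular point because x P_1(x) = p(x) = x and x^2 P_2(x) = q(x) = -6 are polynomials, hence analytic at x = 0.
p(0) = 0,  q(0) = -6.
Indicial equation: r(r-1) + p(0) r + q(0) = 0, i.e. r^2 + (p(0) - 1) r + q(0) = 0, i.e. r^2 - 1 r - 6 = 0.
Discriminant: (-1)^2 - 4(-6) = 25, so r = (1 ± 5)/2.
Solving: r_1 = 3, r_2 = -2.

indicial: r^2 - 1 r - 6 = 0; roots r_1 = 3, r_2 = -2


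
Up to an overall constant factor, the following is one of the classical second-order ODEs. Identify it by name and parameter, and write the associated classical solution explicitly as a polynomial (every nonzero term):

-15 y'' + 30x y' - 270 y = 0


All three coefficients share the factor -15; dividing through by -15 gives  y'' - 2x y' + 18 y = 0.
This matches the Hermite equation y'' - 2x y' + 2n y = 0 with 2n = 18, so n = 9; the polynomial solution is H_9(x).
With y = sum_k a_k x^k, matching x^k gives (k+2)(k+1) a_{k+2} = 2(k - n) a_k = 2(k - 9) a_k. The right side vanishes at k = 9, so the series with the parity of 9 terminates at degree 9.
Standard normalization: leading coefficient of H_n is 2^n, so a_9 = 2^9 = 512. Work downward with a_k = (k+1)(k+2) a_{k+2} / (2(k - n)):
  a_7 = (8)(9)(512) / (2(7 - 9)) = 36864/(-4) = -9216
  a_5 = (6)(7)(-9216) / (2(5 - 9)) = -387072/(-8) = 48384
  a_3 = (4)(5)(48384) / (2(3 - 9)) = 967680/(-12) = -80640
  a_1 = (2)(3)(-80640) / (2(1 - 9)) = -483840/(-16) = 30240
Hence H_9(x) = 512 x^9 - 9216 x^7 + 48384 x^5 - 80640 x^3 + 30240 x.

H_9(x); series = 512 x^9 - 9216 x^7 + 48384 x^5 - 80640 x^3 + 30240 x


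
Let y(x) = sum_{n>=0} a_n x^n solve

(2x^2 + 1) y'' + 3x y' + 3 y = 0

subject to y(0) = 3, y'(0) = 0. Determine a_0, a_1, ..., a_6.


Ansatz: y(x) = sum_{n>=0} a_n x^n, so y'(x) = sum_{n>=1} n a_n x^(n-1) and y''(x) = sum_{n>=2} n(n-1) a_n x^(n-2).
Substitute into P(x) y'' + Q(x) y' + R(x) y = 0 with P(x) = 2x^2 + 1, Q(x) = 3x, R(x) = 3, and match powers of x.
Initial conditions: a_0 = 3, a_1 = 0.
Setting the coefficient of each power of x to zero and solving order by order (substituting the coefficients already found):
  x^0: 2 a_2 + 3 a_0 = 0  ->  2 a_2 = -3 a_0 = -9  ->  a_2 = -9/2
  x^1: 6 a_3 + 6 a_1 = 0  ->  6 a_3 = -6 a_1 = 0  ->  a_3 = 0
  x^2: 12 a_4 + 13 a_2 = 0  ->  12 a_4 = -13 a_2 = 117/2  ->  a_4 = 39/8
  x^3: 20 a_5 + 24 a_3 = 0  ->  20 a_5 = -24 a_3 = 0  ->  a_5 = 0
  x^4: 30 a_6 + 39 a_4 = 0  ->  30 a_6 = -39 a_4 = -1521/8  ->  a_6 = -507/80
Truncated series: y(x) = 3 - (9/2) x^2 + (39/8) x^4 - (507/80) x^6 + O(x^7).

a_0 = 3; a_1 = 0; a_2 = -9/2; a_3 = 0; a_4 = 39/8; a_5 = 0; a_6 = -507/80
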